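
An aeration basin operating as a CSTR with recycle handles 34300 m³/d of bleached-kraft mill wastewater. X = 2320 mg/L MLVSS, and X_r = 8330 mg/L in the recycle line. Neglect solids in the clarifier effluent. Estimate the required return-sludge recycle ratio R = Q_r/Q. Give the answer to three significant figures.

Mass balance around the secondary clarifier (neglecting effluent solids): R = X / (X_r − X) = 2320 / (8330 − 2320) = 0.3860.

R ≈ 0.386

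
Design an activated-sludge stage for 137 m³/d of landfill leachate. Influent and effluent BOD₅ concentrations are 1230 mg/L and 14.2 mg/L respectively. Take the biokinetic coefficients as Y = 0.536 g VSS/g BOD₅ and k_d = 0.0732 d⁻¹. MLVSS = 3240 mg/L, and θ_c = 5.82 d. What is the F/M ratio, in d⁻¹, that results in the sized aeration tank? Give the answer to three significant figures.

F/M ≈ 0.462 d⁻¹

Steady-state biomass mass balance: V·X·(1 + k_d·θ_c) = Y·Q·(S₀ − S)·θ_c, so V = 0.536 × 137 × (1230 − 14.2) × 5.82 / [3240 × (1 + 0.0732 × 5.82)] = 5.2×10^5 / 4620 = 112.5 m³.
F/M = Q·S₀ / (V·X) = 137 × 1230 / (112.5 × 3240) = 0.4625 g BOD₅·(g VSS·d)⁻¹.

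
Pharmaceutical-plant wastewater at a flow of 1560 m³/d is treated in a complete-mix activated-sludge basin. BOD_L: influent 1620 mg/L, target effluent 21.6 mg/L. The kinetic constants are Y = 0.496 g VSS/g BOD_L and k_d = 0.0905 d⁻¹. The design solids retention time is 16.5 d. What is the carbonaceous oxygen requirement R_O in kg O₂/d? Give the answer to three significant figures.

Observed yield with endogenous decay: Y_obs = Y / (1 + k_d·θ_c) = 0.496 / (1 + 0.0905 × 16.5) = 0.496 / 2.493 = 0.1989 g VSS/g BOD_L.
Mass of BOD_L removed per day: Q(S₀ − S) = 1560 × 1598 g/m³ = 2494 kg/d.
Biomass synthesised: P_X = Y_obs × 2494 = 496.1 kg VSS/d.
Carbonaceous O₂ demand = substrate oxidised − cell-mass equivalent = 2494 − 1.42 × 496.1 = 1789 kg O₂/d.

R_O ≈ 1790 kg O₂/d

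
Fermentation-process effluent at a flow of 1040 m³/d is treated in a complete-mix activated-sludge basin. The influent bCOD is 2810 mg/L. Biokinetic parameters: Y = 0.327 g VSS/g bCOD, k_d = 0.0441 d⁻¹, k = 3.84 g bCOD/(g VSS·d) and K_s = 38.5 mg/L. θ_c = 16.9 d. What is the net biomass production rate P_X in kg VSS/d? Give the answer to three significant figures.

From the Monod/SRT balance for a CMAS, S = K_s·(1+k_d θ_c)/[θ_c·(Y k − k_d) − 1] = 38.5 × (1 + 0.0441 × 16.9) / [16.9 × (0.327 × 3.84 − 0.0441) − 1] = 67.19 / 19.48 = 3.450 mg/L.
The observed yield is Y_obs = Y/(1 + k_d·θ_c) = 0.327 / (1 + 0.0441 × 16.9) = 0.327 / 1.745 = 0.1874 g VSS per g bCOD removed.
ΔS = 2810 − 3.45 = 2807 mg/L, so the substrate removal rate is 1040 × 2807/1000 = 2919 kg bCOD/d.
P_X = Y_obs · Q(S₀ − S) = 0.1874 × 2919 = 546.9 kg VSS/d.

P_X ≈ 547 kg VSS/d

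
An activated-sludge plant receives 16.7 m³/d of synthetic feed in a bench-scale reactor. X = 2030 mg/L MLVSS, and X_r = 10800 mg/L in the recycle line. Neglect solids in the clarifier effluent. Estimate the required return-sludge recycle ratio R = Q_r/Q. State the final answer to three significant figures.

Solids balance on the clarifier gives (1+R)X = R·X_r, so R = X/(X_r − X) = 2030 / (10800 − 2030) = 0.2315.

R ≈ 0.231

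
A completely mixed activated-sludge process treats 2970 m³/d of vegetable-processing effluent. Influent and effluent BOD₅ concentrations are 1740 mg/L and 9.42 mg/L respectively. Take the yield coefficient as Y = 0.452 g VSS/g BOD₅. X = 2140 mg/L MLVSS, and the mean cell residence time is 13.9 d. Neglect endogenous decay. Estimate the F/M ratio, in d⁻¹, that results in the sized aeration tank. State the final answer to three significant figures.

Biomass mass balance (decay neglected): V·X = Y·Q·(S₀ − S)·θ_c, so V = 0.452 × 2970 × (1740 − 9.42) × 13.9 / 2140 = 15090 m³.
F/M = applied load / biomass = Q·S₀/(V·X) = 2970 × 1740 / (15090 × 2140) = 0.1600 d⁻¹.

F/M ≈ 0.160 d⁻¹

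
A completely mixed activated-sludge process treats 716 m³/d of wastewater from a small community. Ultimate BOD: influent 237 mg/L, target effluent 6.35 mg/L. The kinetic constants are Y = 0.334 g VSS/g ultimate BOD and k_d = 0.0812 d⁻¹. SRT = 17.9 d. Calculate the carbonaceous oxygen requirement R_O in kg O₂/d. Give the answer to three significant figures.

Y_obs = Y / (1 + k_d θ_c) = 0.334 / (1 + 0.0812 × 17.9) = 0.334 / 2.453 = 0.1361.
Substrate removed = Q·(S₀ − S) = 716 m³/d × (237 − 6.35) g/m³ = 1.65×10^5 g/d = 165.1 kg/d.
P_X = Y_obs·Q·(S₀ − S) = 0.1361 × 165.1 = 22.48 kg VSS/d.
R_O = Q·ΔS − 1.42 P_X = 165.1 − 31.92 = 133.2 kg O₂/d.

R_O ≈ 133 kg O₂/d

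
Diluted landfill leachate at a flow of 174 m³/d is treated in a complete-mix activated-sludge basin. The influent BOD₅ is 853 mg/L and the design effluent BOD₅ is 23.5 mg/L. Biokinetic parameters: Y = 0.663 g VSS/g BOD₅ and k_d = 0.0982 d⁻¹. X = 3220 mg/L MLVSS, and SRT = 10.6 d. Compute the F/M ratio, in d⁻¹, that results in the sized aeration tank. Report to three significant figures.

Rearranging the biomass balance for a CMAS with decay, V = Y·Q·ΔS·θ_c / [X·(1+k_d θ_c)] = 0.663 × 174 × (853 − 23.5) × 10.6 / [3220 × (1 + 0.0982 × 10.6)] = 1.01×10^6 / 6572 = 154.3 m³.
F/M = applied load / biomass = Q·S₀/(V·X) = 174 × 853 / (154.3 × 3220) = 0.2986 d⁻¹.

F/M ≈ 0.299 d⁻¹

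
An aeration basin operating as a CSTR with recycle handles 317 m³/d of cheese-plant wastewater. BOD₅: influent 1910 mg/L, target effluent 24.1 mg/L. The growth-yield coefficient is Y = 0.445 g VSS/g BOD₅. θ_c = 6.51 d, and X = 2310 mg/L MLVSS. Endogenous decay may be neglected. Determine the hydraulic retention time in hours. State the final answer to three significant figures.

τ ≈ 56.8 h

With k_d = 0 the design equation reduces to V = Y Q (S₀−S) θ_c / X = 0.445 × 317 × (1910 − 24.1) × 6.51 / 2310 = 749.7 m³.
τ = V/Q = 749.7/317 = 2.365 d, or 56.76 h.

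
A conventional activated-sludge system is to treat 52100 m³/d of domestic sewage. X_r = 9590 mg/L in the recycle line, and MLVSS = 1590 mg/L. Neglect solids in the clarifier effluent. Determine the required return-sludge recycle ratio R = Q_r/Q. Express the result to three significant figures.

Solids balance on the clarifier gives (1+R)X = R·X_r, so R = X/(X_r − X) = 1590 / (9590 − 1590) = 0.1988.

R ≈ 0.199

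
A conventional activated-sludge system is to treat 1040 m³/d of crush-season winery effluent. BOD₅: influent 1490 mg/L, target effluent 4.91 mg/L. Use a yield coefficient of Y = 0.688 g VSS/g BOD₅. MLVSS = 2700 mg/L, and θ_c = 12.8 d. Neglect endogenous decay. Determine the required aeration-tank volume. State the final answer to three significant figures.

V ≈ 5040 m³

With k_d = 0 the design equation reduces to V = Y Q (S₀−S) θ_c / X = 0.688 × 1040 × (1490 − 4.91) × 12.8 / 2700 = 5038 m³.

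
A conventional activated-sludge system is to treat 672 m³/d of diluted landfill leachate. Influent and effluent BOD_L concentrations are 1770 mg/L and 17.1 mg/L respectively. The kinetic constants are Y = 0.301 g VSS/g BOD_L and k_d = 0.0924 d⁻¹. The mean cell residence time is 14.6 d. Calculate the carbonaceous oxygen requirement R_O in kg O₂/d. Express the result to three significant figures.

R_O ≈ 964 kg O₂/d

Correct the yield for decay: Y_obs = Y/(1 + k_d θ_c) = 0.301 / (1 + 0.0924 × 14.6) = 0.301 / 2.349 = 0.1281.
ΔS = 1770 − 17.1 = 1753 mg/L, so the substrate removal rate is 672 × 1753/1000 = 1178 kg BOD_L/d.
P_X = Y_obs·Q·(S₀ − S) = 0.1281 × 1178 = 150.9 kg VSS/d.
R_O = Q·(S₀ − S) − 1.42·P_X = 1178 − 1.42 × 150.9 = 963.6 kg O₂/d.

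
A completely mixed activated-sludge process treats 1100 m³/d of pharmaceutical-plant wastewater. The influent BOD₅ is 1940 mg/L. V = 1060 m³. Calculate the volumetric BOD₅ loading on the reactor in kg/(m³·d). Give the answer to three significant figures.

L_v ≈ 2.01 kg BOD₅/(m³·d)

Volumetric loading L_v = Q·S₀ / V = 1100 × 1940 g/m³ / 1060 m³ = 2013 g/(m³·d) = 2.013 kg BOD₅/(m³·d).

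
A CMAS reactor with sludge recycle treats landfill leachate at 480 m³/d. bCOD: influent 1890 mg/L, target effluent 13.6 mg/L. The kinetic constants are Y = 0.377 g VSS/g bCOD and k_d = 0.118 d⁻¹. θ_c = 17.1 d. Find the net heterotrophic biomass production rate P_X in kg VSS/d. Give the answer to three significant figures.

P_X ≈ 113 kg VSS/d

The observed yield is Y_obs = Y/(1 + k_d·θ_c) = 0.377 / (1 + 0.118 × 17.1) = 0.377 / 3.018 = 0.1249 g VSS per g bCOD removed.
Substrate removed = Q·(S₀ − S) = 480 m³/d × (1890 − 13.6) g/m³ = 9.01×10^5 g/d = 900.7 kg/d.
Biomass produced: P_X = Y_obs·Q·ΔS = 0.1249 × 900.7 ≈ 112.5 kg VSS/d.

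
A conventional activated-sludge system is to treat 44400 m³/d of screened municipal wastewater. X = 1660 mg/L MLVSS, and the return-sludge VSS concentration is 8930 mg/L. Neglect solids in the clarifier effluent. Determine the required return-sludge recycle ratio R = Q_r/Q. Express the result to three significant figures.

R = Q_r/Q = X/(X_r − X) = 1660 / (8930 − 1660) = 0.2283.

R ≈ 0.228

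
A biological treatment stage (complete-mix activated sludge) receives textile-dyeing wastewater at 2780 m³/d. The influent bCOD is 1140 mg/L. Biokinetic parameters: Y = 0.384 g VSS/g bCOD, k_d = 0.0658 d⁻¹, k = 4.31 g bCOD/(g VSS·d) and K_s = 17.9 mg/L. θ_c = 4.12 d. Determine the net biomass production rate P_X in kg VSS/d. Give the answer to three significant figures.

P_X ≈ 954 kg VSS/d

For a completely mixed reactor with recycle the Lawrence–McCarty relation gives S = K_s·(1 + k_d·θ_c) / [θ_c·(Y·k − k_d) − 1] = 17.9 × (1 + 0.0658 × 4.12) / [4.12 × (0.384 × 4.31 − 0.0658) − 1] = 22.75 / 5.548 = 4.101 mg/L.
Y_obs = Y / (1 + k_d θ_c) = 0.384 / (1 + 0.0658 × 4.12) = 0.384 / 1.271 = 0.3021.
Substrate removed = Q·(S₀ − S) = 2780 m³/d × (1140 − 4.10) g/m³ = 3.16×10^6 g/d = 3158 kg/d.
P_X = Y_obs · Q(S₀ − S) = 0.3021 × 3158 = 954.0 kg VSS/d.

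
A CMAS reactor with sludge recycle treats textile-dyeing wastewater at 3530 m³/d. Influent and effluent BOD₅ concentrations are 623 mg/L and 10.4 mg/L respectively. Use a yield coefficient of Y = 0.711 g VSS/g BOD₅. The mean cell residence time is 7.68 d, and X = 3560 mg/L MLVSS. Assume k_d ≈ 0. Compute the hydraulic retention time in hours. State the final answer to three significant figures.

τ ≈ 22.6 h

With k_d = 0 the design equation reduces to V = Y Q (S₀−S) θ_c / X = 0.711 × 3530 × (623 − 10.4) × 7.68 / 3560 = 3317 m³.
HRT = V/Q = 3317 m³ / 3530 m³·d⁻¹ = 0.9396 d × 24 = 22.55 h.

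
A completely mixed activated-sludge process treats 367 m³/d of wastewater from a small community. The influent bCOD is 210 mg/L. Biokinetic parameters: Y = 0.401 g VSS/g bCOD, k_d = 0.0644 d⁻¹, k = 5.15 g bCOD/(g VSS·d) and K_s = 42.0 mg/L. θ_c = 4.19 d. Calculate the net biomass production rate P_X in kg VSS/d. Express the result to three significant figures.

Effluent substrate depends only on kinetics and SRT: S = K_s(1 + k_d θ_c) / [θ_c(Yk − k_d) − 1] = 42.0 × (1 + 0.0644 × 4.19) / [4.19 × (0.401 × 5.15 − 0.0644) − 1] = 53.33 / 7.383 = 7.224 mg/L.
Y_obs = Y / (1 + k_d θ_c) = 0.401 / (1 + 0.0644 × 4.19) = 0.401 / 1.270 = 0.3158.
ΔS = 210 − 7.22 = 202.8 mg/L, so the substrate removal rate is 367 × 202.8/1000 = 74.42 kg bCOD/d.
So the net sludge growth is P_X = 0.3158 × 74.42 = 23.50 kg VSS/d.

P_X ≈ 23.5 kg VSS/d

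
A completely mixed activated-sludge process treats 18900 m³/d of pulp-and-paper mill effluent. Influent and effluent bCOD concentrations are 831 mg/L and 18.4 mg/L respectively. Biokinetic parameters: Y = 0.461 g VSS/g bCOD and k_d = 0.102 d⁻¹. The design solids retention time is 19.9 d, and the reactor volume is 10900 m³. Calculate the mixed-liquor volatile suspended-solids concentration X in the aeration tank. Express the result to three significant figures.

X = Y·Q·ΔS·θ_c / [V·(1 + k_d θ_c)] = 0.461 × 18900 × (831 − 18.4) × 19.9 / [10900 × (1 + 0.102 × 19.9)] = 4266 mg/L.

X ≈ 4270 mg/L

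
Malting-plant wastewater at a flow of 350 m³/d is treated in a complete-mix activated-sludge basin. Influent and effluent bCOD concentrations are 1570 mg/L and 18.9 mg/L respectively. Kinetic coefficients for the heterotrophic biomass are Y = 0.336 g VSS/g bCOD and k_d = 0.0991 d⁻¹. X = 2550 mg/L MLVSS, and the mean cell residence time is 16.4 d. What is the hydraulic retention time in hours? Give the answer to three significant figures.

τ ≈ 30.6 h

Rearranging the biomass balance for a CMAS with decay, V = Y·Q·ΔS·θ_c / [X·(1+k_d θ_c)] = 0.336 × 350 × (1570 − 18.9) × 16.4 / [2550 × (1 + 0.0991 × 16.4)] = 2.99×10^6 / 6694 = 446.9 m³.
τ = V/Q = 446.9/350 = 1.277 d, or 30.64 h.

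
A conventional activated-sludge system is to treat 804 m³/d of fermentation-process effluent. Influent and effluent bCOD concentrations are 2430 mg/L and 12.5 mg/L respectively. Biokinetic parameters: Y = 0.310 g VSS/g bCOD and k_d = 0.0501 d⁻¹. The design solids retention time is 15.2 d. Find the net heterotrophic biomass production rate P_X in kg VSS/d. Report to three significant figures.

P_X ≈ 342 kg VSS/d

Correct the yield for decay: Y_obs = Y/(1 + k_d θ_c) = 0.310 / (1 + 0.0501 × 15.2) = 0.310 / 1.762 = 0.1760.
ΔS = 2430 − 12.5 = 2418 mg/L, so the substrate removal rate is 804 × 2418/1000 = 1944 kg bCOD/d.
P_X = Y_obs · Q(S₀ − S) = 0.1760 × 1944 = 342.1 kg VSS/d.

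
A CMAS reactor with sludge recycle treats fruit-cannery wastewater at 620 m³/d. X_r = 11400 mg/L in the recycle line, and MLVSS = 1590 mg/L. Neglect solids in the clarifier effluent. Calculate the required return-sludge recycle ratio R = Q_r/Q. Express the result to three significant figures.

Mass balance around the secondary clarifier (neglecting effluent solids): R = X / (X_r − X) = 1590 / (11400 − 1590) = 0.1621.

R ≈ 0.162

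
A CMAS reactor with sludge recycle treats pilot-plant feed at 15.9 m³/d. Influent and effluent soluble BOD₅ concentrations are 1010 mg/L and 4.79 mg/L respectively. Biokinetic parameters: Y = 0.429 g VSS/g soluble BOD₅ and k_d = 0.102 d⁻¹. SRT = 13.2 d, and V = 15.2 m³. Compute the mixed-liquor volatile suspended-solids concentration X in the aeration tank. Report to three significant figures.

From V·X·(1 + k_d·θ_c) = Y·Q·(S₀ − S)·θ_c: X = 0.429 × 15.9 × (1010 − 4.79) × 13.2 / [15.2 × (1 + 0.102 × 13.2)] = 2538 mg/L.

X ≈ 2540 mg/L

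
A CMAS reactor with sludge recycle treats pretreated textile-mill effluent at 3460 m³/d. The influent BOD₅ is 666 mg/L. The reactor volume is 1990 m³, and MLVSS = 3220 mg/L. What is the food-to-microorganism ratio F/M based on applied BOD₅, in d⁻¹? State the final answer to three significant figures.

F/M ≈ 0.360 d⁻¹

F/M = Q·S₀ / (V·X) = 3460 × 666 / (1990 × 3220) = 0.3596 g BOD₅·(g VSS·d)⁻¹.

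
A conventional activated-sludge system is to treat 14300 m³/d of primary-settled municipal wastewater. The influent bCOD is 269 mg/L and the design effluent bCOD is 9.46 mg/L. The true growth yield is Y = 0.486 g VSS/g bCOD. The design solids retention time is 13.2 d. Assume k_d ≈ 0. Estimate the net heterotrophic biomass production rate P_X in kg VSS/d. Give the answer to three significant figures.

P_X ≈ 1800 kg VSS/d

No decay correction is needed, so Y_obs = Y = 0.486.
Substrate removed = Q·(S₀ − S) = 14300 m³/d × (269 − 9.46) g/m³ = 3.71×10^6 g/d = 3711 kg/d.
So the net sludge growth is P_X = 0.4860 × 3711 = 1804 kg VSS/d.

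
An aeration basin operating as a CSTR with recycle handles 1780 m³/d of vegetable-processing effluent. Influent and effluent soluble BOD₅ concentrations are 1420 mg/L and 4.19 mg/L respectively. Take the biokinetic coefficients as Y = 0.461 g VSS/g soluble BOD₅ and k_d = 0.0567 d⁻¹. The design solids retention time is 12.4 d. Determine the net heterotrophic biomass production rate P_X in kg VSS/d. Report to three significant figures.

P_X ≈ 682 kg VSS/d

Correct the yield for decay: Y_obs = Y/(1 + k_d θ_c) = 0.461 / (1 + 0.0567 × 12.4) = 0.461 / 1.703 = 0.2707.
ΔS = 1420 − 4.19 = 1416 mg/L, so the substrate removal rate is 1780 × 1416/1000 = 2520 kg soluble BOD₅/d.
Biomass produced: P_X = Y_obs·Q·ΔS = 0.2707 × 2520 ≈ 682.2 kg VSS/d.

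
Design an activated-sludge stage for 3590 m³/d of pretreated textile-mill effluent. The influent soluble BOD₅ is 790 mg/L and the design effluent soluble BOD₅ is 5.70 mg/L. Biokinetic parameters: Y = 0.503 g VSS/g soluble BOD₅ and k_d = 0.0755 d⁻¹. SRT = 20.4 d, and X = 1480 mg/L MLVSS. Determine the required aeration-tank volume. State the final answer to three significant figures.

V ≈ 7690 m³

Steady-state biomass mass balance: V·X·(1 + k_d·θ_c) = Y·Q·(S₀ − S)·θ_c, so V = 0.503 × 3590 × (790 − 5.70) × 20.4 / [1480 × (1 + 0.0755 × 20.4)] = 2.89×10^7 / 3759 = 7685 m³.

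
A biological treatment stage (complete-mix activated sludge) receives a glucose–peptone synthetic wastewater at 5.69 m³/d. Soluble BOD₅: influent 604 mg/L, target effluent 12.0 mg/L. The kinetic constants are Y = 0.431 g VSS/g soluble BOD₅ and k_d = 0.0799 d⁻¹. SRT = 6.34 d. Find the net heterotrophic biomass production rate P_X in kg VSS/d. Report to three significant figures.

P_X ≈ 0.964 kg VSS/d

The observed yield is Y_obs = Y/(1 + k_d·θ_c) = 0.431 / (1 + 0.0799 × 6.34) = 0.431 / 1.507 = 0.2861 g VSS per g soluble BOD₅ removed.
Substrate removed = Q·(S₀ − S) = 5.69 m³/d × (604 − 12.0) g/m³ = 3.37×10^3 g/d = 3.368 kg/d.
So the net sludge growth is P_X = 0.2861 × 3.368 = 0.9637 kg VSS/d.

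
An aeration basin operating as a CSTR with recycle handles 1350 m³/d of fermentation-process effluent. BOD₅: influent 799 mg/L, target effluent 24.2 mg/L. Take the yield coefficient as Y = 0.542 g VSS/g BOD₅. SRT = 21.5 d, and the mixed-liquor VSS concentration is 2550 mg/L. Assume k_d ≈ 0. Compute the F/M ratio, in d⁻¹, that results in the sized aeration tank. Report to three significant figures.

With k_d = 0 the design equation reduces to V = Y Q (S₀−S) θ_c / X = 0.542 × 1350 × (799 − 24.2) × 21.5 / 2550 = 4780 m³.
Food-to-microorganism ratio F/M = Q S₀ / (V X) = 1350 × 799 / (4780 × 2550) = 0.08850 d⁻¹.

F/M ≈ 0.0885 d⁻¹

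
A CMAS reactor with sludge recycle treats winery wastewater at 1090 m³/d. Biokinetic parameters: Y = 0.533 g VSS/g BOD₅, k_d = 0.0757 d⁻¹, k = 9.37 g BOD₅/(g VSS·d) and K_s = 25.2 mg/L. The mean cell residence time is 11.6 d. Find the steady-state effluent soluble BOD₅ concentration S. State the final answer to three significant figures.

S ≈ 0.844 mg/L

For a completely mixed reactor with recycle the Lawrence–McCarty relation gives S = K_s·(1 + k_d·θ_c) / [θ_c·(Y·k − k_d) − 1] = 25.2 × (1 + 0.0757 × 11.6) / [11.6 × (0.533 × 9.37 − 0.0757) − 1] = 47.33 / 56.05 = 0.8443 mg/L.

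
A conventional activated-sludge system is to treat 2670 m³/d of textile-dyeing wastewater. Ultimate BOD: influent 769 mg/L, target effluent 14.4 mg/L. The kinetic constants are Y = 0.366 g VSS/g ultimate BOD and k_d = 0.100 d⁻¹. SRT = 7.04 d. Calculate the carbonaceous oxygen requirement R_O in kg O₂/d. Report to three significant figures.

Correct the yield for decay: Y_obs = Y/(1 + k_d θ_c) = 0.366 / (1 + 0.100 × 7.04) = 0.366 / 1.704 = 0.2148.
ΔS = 769 − 14.4 = 754.6 mg/L, so the substrate removal rate is 2670 × 754.6/1000 = 2015 kg ultimate BOD/d.
P_X = Y_obs·Q·(S₀ − S) = 0.2148 × 2015 = 432.8 kg VSS/d.
R_O = Q·(S₀ − S) − 1.42·P_X = 2015 − 1.42 × 432.8 = 1400 kg O₂/d.

R_O ≈ 1400 kg O₂/d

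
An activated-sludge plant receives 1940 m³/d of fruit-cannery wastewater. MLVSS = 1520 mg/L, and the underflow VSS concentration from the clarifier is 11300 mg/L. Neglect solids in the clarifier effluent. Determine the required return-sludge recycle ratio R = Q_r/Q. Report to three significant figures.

Solids balance on the clarifier gives (1+R)X = R·X_r, so R = X/(X_r − X) = 1520 / (11300 − 1520) = 0.1554.

R ≈ 0.155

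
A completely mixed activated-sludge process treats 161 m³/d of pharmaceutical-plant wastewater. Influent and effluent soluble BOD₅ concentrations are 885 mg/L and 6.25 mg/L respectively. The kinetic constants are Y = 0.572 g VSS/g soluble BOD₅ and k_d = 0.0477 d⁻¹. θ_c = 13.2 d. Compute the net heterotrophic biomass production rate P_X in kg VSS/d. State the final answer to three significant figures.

Y_obs = Y / (1 + k_d θ_c) = 0.572 / (1 + 0.0477 × 13.2) = 0.572 / 1.630 = 0.3510.
Q·(S₀ − S) = 161 × (885 − 6.25) × 10⁻³ = 141.5 kg/d removed.
Biomass produced: P_X = Y_obs·Q·ΔS = 0.3510 × 141.5 ≈ 49.66 kg VSS/d.

P_X ≈ 49.7 kg VSS/d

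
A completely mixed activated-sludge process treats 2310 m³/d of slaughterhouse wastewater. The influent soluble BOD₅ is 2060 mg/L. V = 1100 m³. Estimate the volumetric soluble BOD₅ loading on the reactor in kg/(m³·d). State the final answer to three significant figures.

L_v ≈ 4.33 kg soluble BOD₅/(m³·d)

Applied soluble BOD₅ load per unit volume = Q·S₀/V = (2310 × 2060/1000)/1100 = 4.326 kg soluble BOD₅·m⁻³·d⁻¹.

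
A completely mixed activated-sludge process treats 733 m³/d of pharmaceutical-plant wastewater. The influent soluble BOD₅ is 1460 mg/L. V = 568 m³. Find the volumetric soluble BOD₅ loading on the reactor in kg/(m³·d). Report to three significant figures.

L_v = Q S₀ / V = 733 × 1460 × 10⁻³ / 568.0 = 1.884 kg/(m³·d).

L_v ≈ 1.88 kg soluble BOD₅/(m³·d)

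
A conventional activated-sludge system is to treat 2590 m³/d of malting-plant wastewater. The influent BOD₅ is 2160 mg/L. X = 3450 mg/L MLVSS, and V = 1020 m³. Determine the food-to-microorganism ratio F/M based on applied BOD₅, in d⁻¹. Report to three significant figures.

F/M ≈ 1.59 d⁻¹

Food-to-microorganism ratio F/M = Q S₀ / (V X) = 2590 × 2160 / (1020 × 3450) = 1.590 d⁻¹.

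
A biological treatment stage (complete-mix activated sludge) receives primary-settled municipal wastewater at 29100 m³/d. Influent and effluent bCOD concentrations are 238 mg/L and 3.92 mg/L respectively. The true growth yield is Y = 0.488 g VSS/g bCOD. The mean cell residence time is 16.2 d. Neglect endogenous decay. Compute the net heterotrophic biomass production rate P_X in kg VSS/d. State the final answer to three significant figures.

P_X ≈ 3320 kg VSS/d

No decay correction is needed, so Y_obs = Y = 0.488.
ΔS = 238 − 3.92 = 234.1 mg/L, so the substrate removal rate is 29100 × 234.1/1000 = 6812 kg bCOD/d.
So the net sludge growth is P_X = 0.4880 × 6812 = 3324 kg VSS/d.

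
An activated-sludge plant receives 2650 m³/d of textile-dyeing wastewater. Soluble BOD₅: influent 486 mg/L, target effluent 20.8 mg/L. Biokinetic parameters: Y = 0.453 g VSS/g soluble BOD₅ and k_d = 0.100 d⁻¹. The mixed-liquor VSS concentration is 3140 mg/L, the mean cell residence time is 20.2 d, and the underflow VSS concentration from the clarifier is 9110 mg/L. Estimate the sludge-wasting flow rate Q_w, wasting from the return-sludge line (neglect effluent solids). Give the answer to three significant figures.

Q_w ≈ 20.3 m³/d

From the SRT design equation V = Y Q (S₀−S) θ_c / [X (1 + k_d θ_c)] = 0.453 × 2650 × (486 − 20.8) × 20.2 / [3140 × (1 + 0.100 × 20.2)] = 1.13×10^7 / 9483 = 1190 m³.
Wasting from the return line (neglecting effluent solids): Q_w = V·X / (θ_c·X_r) = 1190 × 3140 / (20.2 × 9110) = 20.30 m³/d.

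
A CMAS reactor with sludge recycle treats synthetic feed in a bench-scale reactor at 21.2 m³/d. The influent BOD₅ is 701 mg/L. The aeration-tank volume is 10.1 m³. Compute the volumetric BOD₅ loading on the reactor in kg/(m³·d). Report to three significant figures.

L_v ≈ 1.47 kg BOD₅/(m³·d)

Applied BOD₅ load per unit volume = Q·S₀/V = (21.2 × 701/1000)/10.10 = 1.471 kg BOD₅·m⁻³·d⁻¹.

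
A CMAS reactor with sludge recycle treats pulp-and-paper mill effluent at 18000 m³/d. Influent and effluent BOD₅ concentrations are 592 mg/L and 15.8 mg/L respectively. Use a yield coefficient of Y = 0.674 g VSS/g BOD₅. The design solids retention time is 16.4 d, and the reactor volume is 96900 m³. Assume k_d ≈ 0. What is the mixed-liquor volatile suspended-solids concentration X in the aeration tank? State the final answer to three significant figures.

From V·X = Y·Q·(S₀ − S)·θ_c (decay neglected): X = 0.674 × 18000 × (592 − 15.8) × 16.4 / 96900 = 1183 mg/L.

X ≈ 1180 mg/L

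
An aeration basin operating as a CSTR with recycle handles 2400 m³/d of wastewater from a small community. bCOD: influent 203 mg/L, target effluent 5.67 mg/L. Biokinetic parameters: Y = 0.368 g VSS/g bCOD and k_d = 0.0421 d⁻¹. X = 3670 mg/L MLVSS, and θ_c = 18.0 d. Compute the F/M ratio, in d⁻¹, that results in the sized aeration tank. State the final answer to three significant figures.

F/M ≈ 0.273 d⁻¹

Rearranging the biomass balance for a CMAS with decay, V = Y·Q·ΔS·θ_c / [X·(1+k_d θ_c)] = 0.368 × 2400 × (203 − 5.67) × 18.0 / [3670 × (1 + 0.0421 × 18.0)] = 3.14×10^6 / 6451 = 486.3 m³.
F/M = applied load / biomass = Q·S₀/(V·X) = 2400 × 203 / (486.3 × 3670) = 0.2730 d⁻¹.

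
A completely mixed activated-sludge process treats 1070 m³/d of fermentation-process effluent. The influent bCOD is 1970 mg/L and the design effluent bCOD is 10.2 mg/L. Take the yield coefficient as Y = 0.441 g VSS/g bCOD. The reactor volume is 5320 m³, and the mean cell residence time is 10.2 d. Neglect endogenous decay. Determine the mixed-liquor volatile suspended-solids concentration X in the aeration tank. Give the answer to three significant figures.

X ≈ 1770 mg/L

From V·X = Y·Q·(S₀ − S)·θ_c (decay neglected): X = 0.441 × 1070 × (1970 − 10.2) × 10.2 / 5320 = 1773 mg/L.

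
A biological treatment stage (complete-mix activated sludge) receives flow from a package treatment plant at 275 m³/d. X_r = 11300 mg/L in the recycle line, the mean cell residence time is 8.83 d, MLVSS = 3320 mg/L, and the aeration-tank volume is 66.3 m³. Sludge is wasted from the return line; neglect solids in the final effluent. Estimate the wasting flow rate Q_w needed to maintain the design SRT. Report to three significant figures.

Q_w = (V·X)/(θ_c X_r) = 66.30 × 3320 / (8.83 × 11300) = 2.206 m³/d.

Q_w ≈ 2.21 m³/d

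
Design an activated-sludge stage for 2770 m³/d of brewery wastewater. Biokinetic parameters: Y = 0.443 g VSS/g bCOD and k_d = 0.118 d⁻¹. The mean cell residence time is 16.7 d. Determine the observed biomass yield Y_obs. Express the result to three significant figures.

Observed yield with endogenous decay: Y_obs = Y / (1 + k_d·θ_c) = 0.443 / (1 + 0.118 × 16.7) = 0.443 / 2.971 = 0.1491 g VSS/g bCOD.

Y_obs ≈ 0.149 g VSS/g bCOD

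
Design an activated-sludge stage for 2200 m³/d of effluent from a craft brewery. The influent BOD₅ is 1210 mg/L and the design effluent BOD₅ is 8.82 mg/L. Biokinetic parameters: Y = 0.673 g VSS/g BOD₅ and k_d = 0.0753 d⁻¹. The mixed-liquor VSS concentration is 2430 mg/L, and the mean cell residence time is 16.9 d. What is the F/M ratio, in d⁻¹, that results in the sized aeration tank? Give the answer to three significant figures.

Rearranging the biomass balance for a CMAS with decay, V = Y·Q·ΔS·θ_c / [X·(1+k_d θ_c)] = 0.673 × 2200 × (1210 − 8.82) × 16.9 / [2430 × (1 + 0.0753 × 16.9)] = 3.01×10^7 / 5522 = 5443 m³.
F/M = applied load / biomass = Q·S₀/(V·X) = 2200 × 1210 / (5443 × 2430) = 0.2013 d⁻¹.

F/M ≈ 0.201 d⁻¹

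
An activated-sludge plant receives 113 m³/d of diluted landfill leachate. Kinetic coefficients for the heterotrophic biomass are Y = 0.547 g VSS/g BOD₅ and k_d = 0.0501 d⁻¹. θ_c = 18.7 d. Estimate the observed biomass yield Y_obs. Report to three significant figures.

Y_obs ≈ 0.282 g VSS/g BOD₅

Y_obs = Y / (1 + k_d θ_c) = 0.547 / (1 + 0.0501 × 18.7) = 0.547 / 1.937 = 0.2824.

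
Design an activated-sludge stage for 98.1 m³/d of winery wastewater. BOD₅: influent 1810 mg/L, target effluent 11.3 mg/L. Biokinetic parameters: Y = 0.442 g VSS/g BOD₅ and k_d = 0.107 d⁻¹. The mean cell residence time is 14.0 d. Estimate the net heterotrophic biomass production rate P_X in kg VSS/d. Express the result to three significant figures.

P_X ≈ 31.2 kg VSS/d

The observed yield is Y_obs = Y/(1 + k_d·θ_c) = 0.442 / (1 + 0.107 × 14.0) = 0.442 / 2.498 = 0.1769 g VSS per g BOD₅ removed.
Mass of BOD₅ removed per day: Q(S₀ − S) = 98.1 × 1799 g/m³ = 176.5 kg/d.
Net biomass production P_X = Y_obs × Q·(S₀ − S) = 0.1769 × 176.5 = 31.22 kg VSS/d.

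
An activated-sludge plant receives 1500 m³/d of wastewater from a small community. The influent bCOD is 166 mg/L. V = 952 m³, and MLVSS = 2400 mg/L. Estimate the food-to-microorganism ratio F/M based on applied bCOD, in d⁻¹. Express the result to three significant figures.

Food-to-microorganism ratio F/M = Q S₀ / (V X) = 1500 × 166 / (952.0 × 2400) = 0.1090 d⁻¹.

F/M ≈ 0.109 d⁻¹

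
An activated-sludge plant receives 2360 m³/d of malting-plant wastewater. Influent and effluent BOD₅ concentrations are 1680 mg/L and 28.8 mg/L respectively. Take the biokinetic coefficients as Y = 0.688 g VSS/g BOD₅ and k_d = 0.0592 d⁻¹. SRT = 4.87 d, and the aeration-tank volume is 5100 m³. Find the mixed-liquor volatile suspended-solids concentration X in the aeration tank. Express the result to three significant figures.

Solving the biomass balance for X: X = Y Q (S₀−S) θ_c / [V (1+k_d θ_c)] = 0.688 × 2360 × (1680 − 28.8) × 4.87 / [5100 × (1 + 0.0592 × 4.87)] = 1987 mg/L.

X ≈ 1990 mg/L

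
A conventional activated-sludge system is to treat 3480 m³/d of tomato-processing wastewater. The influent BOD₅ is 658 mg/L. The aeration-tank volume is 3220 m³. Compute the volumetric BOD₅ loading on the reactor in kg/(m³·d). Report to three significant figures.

Volumetric loading L_v = Q·S₀ / V = 3480 × 658 g/m³ / 3220 m³ = 711.1 g/(m³·d) = 0.7111 kg BOD₅/(m³·d).

L_v ≈ 0.711 kg BOD₅/(m³·d)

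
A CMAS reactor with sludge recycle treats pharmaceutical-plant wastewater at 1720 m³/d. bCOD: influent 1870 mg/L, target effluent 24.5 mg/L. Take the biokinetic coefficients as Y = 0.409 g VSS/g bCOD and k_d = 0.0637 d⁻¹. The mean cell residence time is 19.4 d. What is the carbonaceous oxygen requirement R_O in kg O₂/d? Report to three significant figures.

The observed yield is Y_obs = Y/(1 + k_d·θ_c) = 0.409 / (1 + 0.0637 × 19.4) = 0.409 / 2.236 = 0.1829 g VSS per g bCOD removed.
Q·(S₀ − S) = 1720 × (1870 − 24.5) × 10⁻³ = 3174 kg/d removed.
P_X = Y_obs·Q·(S₀ − S) = 0.1829 × 3174 = 580.7 kg VSS/d.
Carbonaceous O₂ demand = substrate oxidised − cell-mass equivalent = 3174 − 1.42 × 580.7 = 2350 kg O₂/d.

R_O ≈ 2350 kg O₂/d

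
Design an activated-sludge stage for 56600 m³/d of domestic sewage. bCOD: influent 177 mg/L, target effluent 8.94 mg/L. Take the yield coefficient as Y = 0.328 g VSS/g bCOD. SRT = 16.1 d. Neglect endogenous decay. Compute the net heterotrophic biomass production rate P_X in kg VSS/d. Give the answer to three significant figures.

P_X ≈ 3120 kg VSS/d

With endogenous decay neglected, the observed yield equals the true yield: Y_obs = Y = 0.328 g VSS/g bCOD.
ΔS = 177 − 8.94 = 168.1 mg/L, so the substrate removal rate is 56600 × 168.1/1000 = 9512 kg bCOD/d.
P_X = Y_obs · Q(S₀ − S) = 0.3280 × 9512 = 3120 kg VSS/d.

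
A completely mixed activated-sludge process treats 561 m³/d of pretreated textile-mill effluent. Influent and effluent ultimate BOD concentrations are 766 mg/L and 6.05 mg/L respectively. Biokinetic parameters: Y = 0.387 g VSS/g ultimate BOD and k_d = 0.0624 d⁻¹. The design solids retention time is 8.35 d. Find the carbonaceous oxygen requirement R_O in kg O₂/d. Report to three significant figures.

Observed yield with endogenous decay: Y_obs = Y / (1 + k_d·θ_c) = 0.387 / (1 + 0.0624 × 8.35) = 0.387 / 1.521 = 0.2544 g VSS/g ultimate BOD.
Mass of ultimate BOD removed per day: Q(S₀ − S) = 561 × 760.0 g/m³ = 426.3 kg/d.
Biomass synthesised: P_X = Y_obs × 426.3 = 108.5 kg VSS/d.
R_O = Q·(S₀ − S) − 1.42·P_X = 426.3 − 1.42 × 108.5 = 272.3 kg O₂/d.

R_O ≈ 272 kg O₂/d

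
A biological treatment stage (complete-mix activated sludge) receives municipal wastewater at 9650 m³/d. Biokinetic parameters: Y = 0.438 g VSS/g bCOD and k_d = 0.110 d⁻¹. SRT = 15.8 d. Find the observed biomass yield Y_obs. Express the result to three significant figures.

Y_obs ≈ 0.160 g VSS/g bCOD

The observed yield is Y_obs = Y/(1 + k_d·θ_c) = 0.438 / (1 + 0.110 × 15.8) = 0.438 / 2.738 = 0.1600 g VSS per g bCOD removed.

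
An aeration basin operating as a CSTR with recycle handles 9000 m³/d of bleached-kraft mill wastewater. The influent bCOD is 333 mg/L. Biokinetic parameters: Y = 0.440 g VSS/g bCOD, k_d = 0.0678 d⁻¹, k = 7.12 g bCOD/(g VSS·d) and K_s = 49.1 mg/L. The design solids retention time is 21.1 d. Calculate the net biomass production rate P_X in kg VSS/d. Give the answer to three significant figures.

P_X ≈ 539 kg VSS/d

For a completely mixed reactor with recycle the Lawrence–McCarty relation gives S = K_s·(1 + k_d·θ_c) / [θ_c·(Y·k − k_d) − 1] = 49.1 × (1 + 0.0678 × 21.1) / [21.1 × (0.440 × 7.12 − 0.0678) − 1] = 119.3 / 63.67 = 1.874 mg/L.
Observed yield with endogenous decay: Y_obs = Y / (1 + k_d·θ_c) = 0.440 / (1 + 0.0678 × 21.1) = 0.440 / 2.431 = 0.1810 g VSS/g bCOD.
Q·(S₀ − S) = 9000 × (333 − 1.87) × 10⁻³ = 2980 kg/d removed.
Net biomass production P_X = Y_obs × Q·(S₀ − S) = 0.1810 × 2980 = 539.5 kg VSS/d.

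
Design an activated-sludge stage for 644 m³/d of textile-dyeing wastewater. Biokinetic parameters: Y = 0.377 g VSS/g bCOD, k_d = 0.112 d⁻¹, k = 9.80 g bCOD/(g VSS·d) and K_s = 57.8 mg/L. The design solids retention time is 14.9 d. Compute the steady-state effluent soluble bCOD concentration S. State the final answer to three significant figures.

From the Monod/SRT balance for a CMAS, S = K_s·(1+k_d θ_c)/[θ_c·(Y k − k_d) − 1] = 57.8 × (1 + 0.112 × 14.9) / [14.9 × (0.377 × 9.80 − 0.112) − 1] = 154.3 / 52.38 = 2.945 mg/L.

S ≈ 2.94 mg/L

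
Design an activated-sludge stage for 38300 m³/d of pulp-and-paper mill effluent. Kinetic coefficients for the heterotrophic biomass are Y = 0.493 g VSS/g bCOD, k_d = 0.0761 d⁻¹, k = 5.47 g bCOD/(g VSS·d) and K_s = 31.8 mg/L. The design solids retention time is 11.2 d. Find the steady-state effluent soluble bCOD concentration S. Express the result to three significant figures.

S ≈ 2.08 mg/L

Effluent substrate depends only on kinetics and SRT: S = K_s(1 + k_d θ_c) / [θ_c(Yk − k_d) − 1] = 31.8 × (1 + 0.0761 × 11.2) / [11.2 × (0.493 × 5.47 − 0.0761) − 1] = 58.90 / 28.35 = 2.078 mg/L.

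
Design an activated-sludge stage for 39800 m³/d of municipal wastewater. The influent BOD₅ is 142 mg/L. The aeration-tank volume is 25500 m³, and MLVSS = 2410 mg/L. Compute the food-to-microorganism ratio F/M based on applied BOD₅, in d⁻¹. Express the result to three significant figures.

F/M = applied load / biomass = Q·S₀/(V·X) = 39800 × 142 / (25500 × 2410) = 0.09196 d⁻¹.

F/M ≈ 0.0920 d⁻¹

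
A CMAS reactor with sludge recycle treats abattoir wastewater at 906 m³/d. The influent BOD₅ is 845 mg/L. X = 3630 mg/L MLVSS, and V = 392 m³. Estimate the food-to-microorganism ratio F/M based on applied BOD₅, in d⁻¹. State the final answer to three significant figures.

F/M = applied load / biomass = Q·S₀/(V·X) = 906 × 845 / (392.0 × 3630) = 0.5380 d⁻¹.

F/M ≈ 0.538 d⁻¹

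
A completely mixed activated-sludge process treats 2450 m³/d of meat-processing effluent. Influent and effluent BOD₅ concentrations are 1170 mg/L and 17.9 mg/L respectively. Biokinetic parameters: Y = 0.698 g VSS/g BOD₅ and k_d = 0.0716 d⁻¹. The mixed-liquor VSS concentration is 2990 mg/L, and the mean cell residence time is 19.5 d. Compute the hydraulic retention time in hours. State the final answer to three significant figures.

τ ≈ 52.5 h

Steady-state biomass mass balance: V·X·(1 + k_d·θ_c) = Y·Q·(S₀ − S)·θ_c, so V = 0.698 × 2450 × (1170 − 17.9) × 19.5 / [2990 × (1 + 0.0716 × 19.5)] = 3.84×10^7 / 7165 = 5362 m³.
τ = V/Q = 5362/2450 = 2.189 d, or 52.53 h.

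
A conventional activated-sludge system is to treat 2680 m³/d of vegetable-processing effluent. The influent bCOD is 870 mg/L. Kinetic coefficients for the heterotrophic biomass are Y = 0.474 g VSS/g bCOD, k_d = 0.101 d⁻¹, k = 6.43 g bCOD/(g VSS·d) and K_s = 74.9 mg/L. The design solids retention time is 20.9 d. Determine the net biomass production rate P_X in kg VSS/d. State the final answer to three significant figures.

For a completely mixed reactor with recycle the Lawrence–McCarty relation gives S = K_s·(1 + k_d·θ_c) / [θ_c·(Y·k − k_d) − 1] = 74.9 × (1 + 0.101 × 20.9) / [20.9 × (0.474 × 6.43 − 0.101) − 1] = 233.0 / 60.59 = 3.846 mg/L.
Correct the yield for decay: Y_obs = Y/(1 + k_d θ_c) = 0.474 / (1 + 0.101 × 20.9) = 0.474 / 3.111 = 0.1524.
ΔS = 870 − 3.85 = 866.1 mg/L, so the substrate removal rate is 2680 × 866.1/1000 = 2321 kg bCOD/d.
Biomass produced: P_X = Y_obs·Q·ΔS = 0.1524 × 2321 ≈ 353.7 kg VSS/d.

P_X ≈ 354 kg VSS/d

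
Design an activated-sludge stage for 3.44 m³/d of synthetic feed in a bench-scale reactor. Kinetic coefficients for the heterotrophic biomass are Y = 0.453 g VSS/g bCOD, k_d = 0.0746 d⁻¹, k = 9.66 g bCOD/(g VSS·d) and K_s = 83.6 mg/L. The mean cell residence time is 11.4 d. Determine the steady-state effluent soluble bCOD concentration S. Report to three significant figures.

S ≈ 3.22 mg/L

For a completely mixed reactor with recycle the Lawrence–McCarty relation gives S = K_s·(1 + k_d·θ_c) / [θ_c·(Y·k − k_d) − 1] = 83.6 × (1 + 0.0746 × 11.4) / [11.4 × (0.453 × 9.66 − 0.0746) − 1] = 154.7 / 48.04 = 3.220 mg/L.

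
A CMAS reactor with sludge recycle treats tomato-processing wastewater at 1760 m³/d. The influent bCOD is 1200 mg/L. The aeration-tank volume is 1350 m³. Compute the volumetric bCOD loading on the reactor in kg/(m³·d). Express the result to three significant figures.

L_v = Q S₀ / V = 1760 × 1200 × 10⁻³ / 1350 = 1.564 kg/(m³·d).

L_v ≈ 1.56 kg bCOD/(m³·d)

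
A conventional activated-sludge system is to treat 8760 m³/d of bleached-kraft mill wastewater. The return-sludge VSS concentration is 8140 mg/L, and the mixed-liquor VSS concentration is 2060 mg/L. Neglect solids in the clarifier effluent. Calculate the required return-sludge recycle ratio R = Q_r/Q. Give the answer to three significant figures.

R ≈ 0.339

R = Q_r/Q = X/(X_r − X) = 2060 / (8140 − 2060) = 0.3388.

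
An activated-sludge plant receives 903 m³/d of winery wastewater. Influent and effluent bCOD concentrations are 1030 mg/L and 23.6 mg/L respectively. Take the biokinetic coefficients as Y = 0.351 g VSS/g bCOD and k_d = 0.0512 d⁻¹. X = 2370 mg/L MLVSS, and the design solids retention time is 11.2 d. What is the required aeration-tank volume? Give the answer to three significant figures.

V ≈ 958 m³

Rearranging the biomass balance for a CMAS with decay, V = Y·Q·ΔS·θ_c / [X·(1+k_d θ_c)] = 0.351 × 903 × (1030 − 23.6) × 11.2 / [2370 × (1 + 0.0512 × 11.2)] = 3.57×10^6 / 3729 = 958.0 m³.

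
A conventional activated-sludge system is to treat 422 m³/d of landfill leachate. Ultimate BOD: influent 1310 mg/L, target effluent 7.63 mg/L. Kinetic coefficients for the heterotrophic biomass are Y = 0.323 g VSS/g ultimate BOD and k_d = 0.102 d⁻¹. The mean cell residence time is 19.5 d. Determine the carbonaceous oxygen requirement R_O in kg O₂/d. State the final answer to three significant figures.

Observed yield with endogenous decay: Y_obs = Y / (1 + k_d·θ_c) = 0.323 / (1 + 0.102 × 19.5) = 0.323 / 2.989 = 0.1081 g VSS/g ultimate BOD.
Mass of ultimate BOD removed per day: Q(S₀ − S) = 422 × 1302 g/m³ = 549.6 kg/d.
P_X = Y_obs·Q·(S₀ − S) = 0.1081 × 549.6 = 59.39 kg VSS/d.
R_O = Q·(S₀ − S) − 1.42·P_X = 549.6 − 1.42 × 59.39 = 465.3 kg O₂/d.

R_O ≈ 465 kg O₂/d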